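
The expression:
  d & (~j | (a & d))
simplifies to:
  d & (a | ~j)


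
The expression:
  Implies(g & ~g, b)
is always true.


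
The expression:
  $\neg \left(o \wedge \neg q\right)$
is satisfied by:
  {q: True, o: False}
  {o: False, q: False}
  {o: True, q: True}


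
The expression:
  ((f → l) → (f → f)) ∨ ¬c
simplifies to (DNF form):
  True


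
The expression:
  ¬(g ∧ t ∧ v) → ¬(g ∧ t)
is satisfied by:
  {v: True, g: False, t: False}
  {g: False, t: False, v: False}
  {v: True, t: True, g: False}
  {t: True, g: False, v: False}
  {v: True, g: True, t: False}
  {g: True, v: False, t: False}
  {v: True, t: True, g: True}


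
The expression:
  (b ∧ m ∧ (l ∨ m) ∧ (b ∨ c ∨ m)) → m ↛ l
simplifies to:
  ¬b ∨ ¬l ∨ ¬m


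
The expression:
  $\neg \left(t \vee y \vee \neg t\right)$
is never true.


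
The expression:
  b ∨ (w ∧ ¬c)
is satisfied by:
  {b: True, w: True, c: False}
  {b: True, w: False, c: False}
  {b: True, c: True, w: True}
  {b: True, c: True, w: False}
  {w: True, c: False, b: False}


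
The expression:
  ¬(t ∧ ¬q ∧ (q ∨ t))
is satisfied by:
  {q: True, t: False}
  {t: False, q: False}
  {t: True, q: True}


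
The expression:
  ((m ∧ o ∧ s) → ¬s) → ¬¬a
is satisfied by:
  {a: True, s: True, m: True, o: True}
  {a: True, s: True, m: True, o: False}
  {a: True, s: True, o: True, m: False}
  {a: True, s: True, o: False, m: False}
  {a: True, m: True, o: True, s: False}
  {a: True, m: True, o: False, s: False}
  {a: True, m: False, o: True, s: False}
  {a: True, m: False, o: False, s: False}
  {s: True, m: True, o: True, a: False}


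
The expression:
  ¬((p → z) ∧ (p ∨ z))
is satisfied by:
  {z: False}


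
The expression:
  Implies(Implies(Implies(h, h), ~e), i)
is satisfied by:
  {i: True, e: True}
  {i: True, e: False}
  {e: True, i: False}


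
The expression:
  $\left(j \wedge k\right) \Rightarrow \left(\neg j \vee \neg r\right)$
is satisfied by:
  {k: False, r: False, j: False}
  {j: True, k: False, r: False}
  {r: True, k: False, j: False}
  {j: True, r: True, k: False}
  {k: True, j: False, r: False}
  {j: True, k: True, r: False}
  {r: True, k: True, j: False}


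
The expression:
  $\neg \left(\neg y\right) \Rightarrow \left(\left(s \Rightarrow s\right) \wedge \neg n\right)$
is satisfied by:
  {y: False, n: False}
  {n: True, y: False}
  {y: True, n: False}


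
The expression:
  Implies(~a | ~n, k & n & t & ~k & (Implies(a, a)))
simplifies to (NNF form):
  a & n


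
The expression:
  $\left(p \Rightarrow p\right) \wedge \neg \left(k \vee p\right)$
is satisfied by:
  {p: False, k: False}


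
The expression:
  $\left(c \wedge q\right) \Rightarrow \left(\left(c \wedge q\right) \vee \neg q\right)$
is always true.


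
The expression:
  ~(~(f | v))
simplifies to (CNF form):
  f | v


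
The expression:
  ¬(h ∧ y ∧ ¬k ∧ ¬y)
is always true.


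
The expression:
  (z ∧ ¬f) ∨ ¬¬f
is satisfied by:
  {z: True, f: True}
  {z: True, f: False}
  {f: True, z: False}


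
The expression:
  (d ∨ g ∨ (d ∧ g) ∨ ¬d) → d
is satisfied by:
  {d: True}


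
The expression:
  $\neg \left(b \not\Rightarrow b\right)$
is always true.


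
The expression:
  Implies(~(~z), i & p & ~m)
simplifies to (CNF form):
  (i | ~z) & (p | ~z) & (~m | ~z)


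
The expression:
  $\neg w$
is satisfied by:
  {w: False}


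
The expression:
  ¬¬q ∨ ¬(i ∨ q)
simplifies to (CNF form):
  q ∨ ¬i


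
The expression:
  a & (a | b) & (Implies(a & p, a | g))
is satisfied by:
  {a: True}


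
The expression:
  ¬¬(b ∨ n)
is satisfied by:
  {n: True, b: True}
  {n: True, b: False}
  {b: True, n: False}


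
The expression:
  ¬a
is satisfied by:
  {a: False}


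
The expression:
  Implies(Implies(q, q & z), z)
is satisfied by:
  {q: True, z: True}
  {q: True, z: False}
  {z: True, q: False}


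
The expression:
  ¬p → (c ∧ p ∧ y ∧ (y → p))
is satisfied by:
  {p: True}


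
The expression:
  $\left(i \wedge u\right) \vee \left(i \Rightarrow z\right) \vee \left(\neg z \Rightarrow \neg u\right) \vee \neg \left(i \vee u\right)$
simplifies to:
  $\text{True}$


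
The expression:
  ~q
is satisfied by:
  {q: False}


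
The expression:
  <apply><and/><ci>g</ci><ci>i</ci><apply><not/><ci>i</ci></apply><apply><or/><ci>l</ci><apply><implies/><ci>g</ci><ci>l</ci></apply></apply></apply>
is never true.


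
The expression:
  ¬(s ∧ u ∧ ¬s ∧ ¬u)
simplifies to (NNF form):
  True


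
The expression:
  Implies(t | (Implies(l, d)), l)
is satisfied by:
  {l: True}


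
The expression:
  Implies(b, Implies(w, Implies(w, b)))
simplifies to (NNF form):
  True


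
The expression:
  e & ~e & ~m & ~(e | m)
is never true.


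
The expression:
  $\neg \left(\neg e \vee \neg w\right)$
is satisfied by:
  {e: True, w: True}


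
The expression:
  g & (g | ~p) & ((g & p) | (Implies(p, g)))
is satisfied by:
  {g: True}


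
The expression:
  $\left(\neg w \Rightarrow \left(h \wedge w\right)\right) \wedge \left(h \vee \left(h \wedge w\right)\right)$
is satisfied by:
  {h: True, w: True}


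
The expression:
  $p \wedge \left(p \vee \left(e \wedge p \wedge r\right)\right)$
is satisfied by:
  {p: True}


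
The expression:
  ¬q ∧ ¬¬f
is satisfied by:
  {f: True, q: False}


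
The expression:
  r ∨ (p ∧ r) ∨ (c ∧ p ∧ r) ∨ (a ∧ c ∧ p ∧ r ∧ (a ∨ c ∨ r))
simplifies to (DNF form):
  r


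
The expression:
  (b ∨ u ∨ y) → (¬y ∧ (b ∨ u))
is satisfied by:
  {y: False}


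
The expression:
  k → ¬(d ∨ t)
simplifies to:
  (¬d ∧ ¬t) ∨ ¬k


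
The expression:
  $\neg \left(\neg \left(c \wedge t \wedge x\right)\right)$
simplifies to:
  $c \wedge t \wedge x$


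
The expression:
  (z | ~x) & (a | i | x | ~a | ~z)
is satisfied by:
  {z: True, x: False}
  {x: False, z: False}
  {x: True, z: True}


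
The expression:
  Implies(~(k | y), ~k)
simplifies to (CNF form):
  True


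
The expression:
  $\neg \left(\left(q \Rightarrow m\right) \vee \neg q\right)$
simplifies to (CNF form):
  $q \wedge \neg m$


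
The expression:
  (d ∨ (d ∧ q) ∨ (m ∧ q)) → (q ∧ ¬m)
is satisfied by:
  {q: False, d: False, m: False}
  {m: True, q: False, d: False}
  {q: True, m: False, d: False}
  {d: True, q: True, m: False}


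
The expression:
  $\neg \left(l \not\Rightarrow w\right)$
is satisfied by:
  {w: True, l: False}
  {l: False, w: False}
  {l: True, w: True}


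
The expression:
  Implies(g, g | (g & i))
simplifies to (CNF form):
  True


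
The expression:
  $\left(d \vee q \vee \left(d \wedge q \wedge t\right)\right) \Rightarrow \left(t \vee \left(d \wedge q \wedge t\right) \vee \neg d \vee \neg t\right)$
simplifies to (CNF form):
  $\text{True}$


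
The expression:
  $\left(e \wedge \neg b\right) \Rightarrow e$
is always true.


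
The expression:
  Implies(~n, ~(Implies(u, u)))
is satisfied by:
  {n: True}


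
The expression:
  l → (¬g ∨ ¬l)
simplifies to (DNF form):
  ¬g ∨ ¬l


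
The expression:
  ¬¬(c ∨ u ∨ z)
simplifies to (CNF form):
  c ∨ u ∨ z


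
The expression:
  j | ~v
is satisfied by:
  {j: True, v: False}
  {v: False, j: False}
  {v: True, j: True}


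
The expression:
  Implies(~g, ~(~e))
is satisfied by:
  {e: True, g: True}
  {e: True, g: False}
  {g: True, e: False}


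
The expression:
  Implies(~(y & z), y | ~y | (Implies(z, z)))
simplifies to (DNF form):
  True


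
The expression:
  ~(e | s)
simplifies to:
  ~e & ~s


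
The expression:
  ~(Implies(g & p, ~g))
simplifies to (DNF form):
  g & p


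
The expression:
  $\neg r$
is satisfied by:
  {r: False}


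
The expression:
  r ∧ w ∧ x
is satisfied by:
  {r: True, w: True, x: True}


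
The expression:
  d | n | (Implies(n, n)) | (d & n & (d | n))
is always true.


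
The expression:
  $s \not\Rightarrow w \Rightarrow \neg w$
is always true.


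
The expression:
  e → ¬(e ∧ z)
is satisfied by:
  {e: False, z: False}
  {z: True, e: False}
  {e: True, z: False}


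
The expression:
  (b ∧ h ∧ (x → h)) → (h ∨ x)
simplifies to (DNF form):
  True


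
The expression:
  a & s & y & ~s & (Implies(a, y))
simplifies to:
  False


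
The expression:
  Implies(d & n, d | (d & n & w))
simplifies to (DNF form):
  True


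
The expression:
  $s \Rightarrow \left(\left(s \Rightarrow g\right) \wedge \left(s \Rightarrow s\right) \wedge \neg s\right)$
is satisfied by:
  {s: False}


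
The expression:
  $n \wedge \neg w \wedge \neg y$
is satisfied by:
  {n: True, y: False, w: False}


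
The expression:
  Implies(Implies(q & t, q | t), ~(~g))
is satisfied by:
  {g: True}


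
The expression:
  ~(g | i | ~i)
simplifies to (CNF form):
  False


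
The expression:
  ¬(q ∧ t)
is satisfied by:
  {t: False, q: False}
  {q: True, t: False}
  {t: True, q: False}


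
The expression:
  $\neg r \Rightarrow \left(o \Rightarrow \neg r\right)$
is always true.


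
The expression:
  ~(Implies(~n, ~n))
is never true.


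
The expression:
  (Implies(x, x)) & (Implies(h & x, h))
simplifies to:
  True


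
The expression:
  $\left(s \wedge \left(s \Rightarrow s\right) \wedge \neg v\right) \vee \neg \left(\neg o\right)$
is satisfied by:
  {o: True, s: True, v: False}
  {o: True, v: False, s: False}
  {o: True, s: True, v: True}
  {o: True, v: True, s: False}
  {s: True, v: False, o: False}


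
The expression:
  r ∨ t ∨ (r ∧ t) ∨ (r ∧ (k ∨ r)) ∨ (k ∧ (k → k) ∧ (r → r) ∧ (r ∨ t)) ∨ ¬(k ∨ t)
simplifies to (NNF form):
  r ∨ t ∨ ¬k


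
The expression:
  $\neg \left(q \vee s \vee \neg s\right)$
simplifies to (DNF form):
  $\text{False}$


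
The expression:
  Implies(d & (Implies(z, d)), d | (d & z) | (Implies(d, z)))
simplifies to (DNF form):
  True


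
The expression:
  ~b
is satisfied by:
  {b: False}


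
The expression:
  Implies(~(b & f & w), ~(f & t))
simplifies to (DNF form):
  ~f | ~t | (b & w)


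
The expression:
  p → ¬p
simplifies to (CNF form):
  ¬p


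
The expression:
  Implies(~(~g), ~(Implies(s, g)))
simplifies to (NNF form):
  ~g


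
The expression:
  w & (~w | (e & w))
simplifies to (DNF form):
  e & w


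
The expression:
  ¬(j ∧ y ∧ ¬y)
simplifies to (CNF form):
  True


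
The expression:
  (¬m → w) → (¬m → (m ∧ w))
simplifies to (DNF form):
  m ∨ ¬w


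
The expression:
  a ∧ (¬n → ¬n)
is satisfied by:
  {a: True}


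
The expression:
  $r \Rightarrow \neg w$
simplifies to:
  $\neg r \vee \neg w$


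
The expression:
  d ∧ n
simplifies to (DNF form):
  d ∧ n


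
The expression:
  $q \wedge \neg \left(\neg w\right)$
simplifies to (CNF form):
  $q \wedge w$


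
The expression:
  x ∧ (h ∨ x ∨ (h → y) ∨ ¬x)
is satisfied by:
  {x: True}


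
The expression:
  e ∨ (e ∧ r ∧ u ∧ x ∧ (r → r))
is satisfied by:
  {e: True}


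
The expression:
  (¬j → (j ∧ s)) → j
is always true.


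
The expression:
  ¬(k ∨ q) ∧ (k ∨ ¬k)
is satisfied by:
  {q: False, k: False}


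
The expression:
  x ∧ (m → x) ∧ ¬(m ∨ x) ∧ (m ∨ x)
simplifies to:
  False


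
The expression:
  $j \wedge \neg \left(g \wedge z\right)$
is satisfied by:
  {j: True, g: False, z: False}
  {z: True, j: True, g: False}
  {g: True, j: True, z: False}


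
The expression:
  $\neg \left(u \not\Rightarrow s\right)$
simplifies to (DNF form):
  $s \vee \neg u$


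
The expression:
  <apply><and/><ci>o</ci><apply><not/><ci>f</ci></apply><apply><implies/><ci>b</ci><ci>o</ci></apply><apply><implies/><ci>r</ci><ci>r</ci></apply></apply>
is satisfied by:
  {o: True, f: False}


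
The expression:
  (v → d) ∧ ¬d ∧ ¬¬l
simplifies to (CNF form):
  l ∧ ¬d ∧ ¬v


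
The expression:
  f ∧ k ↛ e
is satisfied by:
  {f: True, k: True, e: False}


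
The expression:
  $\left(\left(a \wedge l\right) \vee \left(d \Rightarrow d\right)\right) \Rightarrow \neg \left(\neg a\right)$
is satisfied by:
  {a: True}


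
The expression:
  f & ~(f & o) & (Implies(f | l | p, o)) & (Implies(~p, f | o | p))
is never true.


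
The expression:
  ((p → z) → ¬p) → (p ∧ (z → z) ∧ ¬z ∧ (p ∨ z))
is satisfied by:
  {p: True}


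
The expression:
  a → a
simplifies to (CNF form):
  True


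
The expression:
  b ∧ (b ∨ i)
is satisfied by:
  {b: True}


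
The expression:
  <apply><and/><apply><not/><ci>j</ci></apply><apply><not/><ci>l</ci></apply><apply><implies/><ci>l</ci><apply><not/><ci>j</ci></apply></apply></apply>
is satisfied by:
  {l: False, j: False}


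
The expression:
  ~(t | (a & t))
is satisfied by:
  {t: False}


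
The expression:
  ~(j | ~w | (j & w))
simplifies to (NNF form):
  w & ~j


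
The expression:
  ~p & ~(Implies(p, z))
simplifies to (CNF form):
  False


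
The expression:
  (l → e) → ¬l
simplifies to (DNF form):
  ¬e ∨ ¬l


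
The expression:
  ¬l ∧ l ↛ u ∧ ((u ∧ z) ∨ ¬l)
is never true.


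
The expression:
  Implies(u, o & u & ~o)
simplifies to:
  ~u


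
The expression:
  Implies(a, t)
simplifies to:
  t | ~a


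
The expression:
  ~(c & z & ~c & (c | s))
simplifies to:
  True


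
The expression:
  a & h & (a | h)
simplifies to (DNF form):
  a & h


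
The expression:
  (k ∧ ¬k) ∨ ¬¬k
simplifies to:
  k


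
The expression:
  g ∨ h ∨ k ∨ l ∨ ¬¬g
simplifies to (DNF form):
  g ∨ h ∨ k ∨ l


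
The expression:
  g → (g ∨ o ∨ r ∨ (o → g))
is always true.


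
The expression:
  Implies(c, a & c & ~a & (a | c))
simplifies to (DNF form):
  ~c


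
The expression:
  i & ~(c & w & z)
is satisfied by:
  {i: True, w: False, c: False, z: False}
  {z: True, i: True, w: False, c: False}
  {c: True, i: True, w: False, z: False}
  {z: True, c: True, i: True, w: False}
  {w: True, i: True, z: False, c: False}
  {z: True, w: True, i: True, c: False}
  {c: True, w: True, i: True, z: False}


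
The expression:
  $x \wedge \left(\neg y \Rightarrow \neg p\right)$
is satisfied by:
  {y: True, x: True, p: False}
  {x: True, p: False, y: False}
  {y: True, p: True, x: True}


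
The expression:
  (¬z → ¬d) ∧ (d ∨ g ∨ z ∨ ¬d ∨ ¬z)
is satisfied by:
  {z: True, d: False}
  {d: False, z: False}
  {d: True, z: True}


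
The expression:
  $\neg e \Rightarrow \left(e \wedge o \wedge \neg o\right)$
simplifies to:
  $e$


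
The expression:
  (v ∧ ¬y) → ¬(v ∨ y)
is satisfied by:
  {y: True, v: False}
  {v: False, y: False}
  {v: True, y: True}


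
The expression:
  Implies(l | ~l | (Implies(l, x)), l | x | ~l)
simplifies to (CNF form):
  True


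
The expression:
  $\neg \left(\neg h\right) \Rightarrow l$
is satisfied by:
  {l: True, h: False}
  {h: False, l: False}
  {h: True, l: True}


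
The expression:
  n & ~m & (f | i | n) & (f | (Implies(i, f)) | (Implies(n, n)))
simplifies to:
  n & ~m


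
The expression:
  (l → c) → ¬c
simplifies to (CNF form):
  ¬c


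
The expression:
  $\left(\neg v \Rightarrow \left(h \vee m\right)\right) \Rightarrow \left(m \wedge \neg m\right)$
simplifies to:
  $\neg h \wedge \neg m \wedge \neg v$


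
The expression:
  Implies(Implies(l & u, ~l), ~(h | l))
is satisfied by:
  {u: True, l: False, h: False}
  {l: False, h: False, u: False}
  {u: True, l: True, h: False}
  {u: True, h: True, l: True}


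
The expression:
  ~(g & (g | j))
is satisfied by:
  {g: False}


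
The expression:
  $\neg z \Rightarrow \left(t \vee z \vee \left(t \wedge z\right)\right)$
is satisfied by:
  {t: True, z: True}
  {t: True, z: False}
  {z: True, t: False}


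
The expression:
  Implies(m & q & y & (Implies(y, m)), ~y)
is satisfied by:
  {m: False, q: False, y: False}
  {y: True, m: False, q: False}
  {q: True, m: False, y: False}
  {y: True, q: True, m: False}
  {m: True, y: False, q: False}
  {y: True, m: True, q: False}
  {q: True, m: True, y: False}


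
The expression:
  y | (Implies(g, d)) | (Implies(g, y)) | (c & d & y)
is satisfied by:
  {y: True, d: True, g: False}
  {y: True, g: False, d: False}
  {d: True, g: False, y: False}
  {d: False, g: False, y: False}
  {y: True, d: True, g: True}
  {y: True, g: True, d: False}
  {d: True, g: True, y: False}


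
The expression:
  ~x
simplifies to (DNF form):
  ~x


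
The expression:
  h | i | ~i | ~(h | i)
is always true.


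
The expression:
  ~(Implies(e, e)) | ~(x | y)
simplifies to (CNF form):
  ~x & ~y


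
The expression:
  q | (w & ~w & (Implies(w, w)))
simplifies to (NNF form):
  q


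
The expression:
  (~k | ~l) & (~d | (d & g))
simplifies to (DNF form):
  (g & ~k) | (g & ~l) | (~d & ~k) | (~d & ~l)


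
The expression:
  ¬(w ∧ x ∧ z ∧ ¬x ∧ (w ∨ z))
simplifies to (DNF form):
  True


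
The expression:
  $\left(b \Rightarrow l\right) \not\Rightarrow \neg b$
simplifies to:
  $b \wedge l$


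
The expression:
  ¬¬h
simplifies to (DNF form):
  h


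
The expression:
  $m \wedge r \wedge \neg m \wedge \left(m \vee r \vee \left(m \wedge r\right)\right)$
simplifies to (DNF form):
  $\text{False}$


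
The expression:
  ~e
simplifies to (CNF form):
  ~e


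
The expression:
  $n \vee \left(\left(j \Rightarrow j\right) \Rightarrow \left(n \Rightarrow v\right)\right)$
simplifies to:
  $\text{True}$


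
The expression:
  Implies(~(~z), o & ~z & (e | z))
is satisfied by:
  {z: False}


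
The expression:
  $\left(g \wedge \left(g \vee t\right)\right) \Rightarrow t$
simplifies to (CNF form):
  $t \vee \neg g$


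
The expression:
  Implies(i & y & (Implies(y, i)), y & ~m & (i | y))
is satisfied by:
  {m: False, y: False, i: False}
  {i: True, m: False, y: False}
  {y: True, m: False, i: False}
  {i: True, y: True, m: False}
  {m: True, i: False, y: False}
  {i: True, m: True, y: False}
  {y: True, m: True, i: False}


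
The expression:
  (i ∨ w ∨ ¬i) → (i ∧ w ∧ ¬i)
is never true.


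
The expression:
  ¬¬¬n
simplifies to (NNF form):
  ¬n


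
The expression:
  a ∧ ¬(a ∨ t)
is never true.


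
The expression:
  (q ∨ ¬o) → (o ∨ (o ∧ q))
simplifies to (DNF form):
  o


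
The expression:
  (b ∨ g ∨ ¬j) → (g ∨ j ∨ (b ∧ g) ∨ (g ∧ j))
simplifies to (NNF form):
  g ∨ j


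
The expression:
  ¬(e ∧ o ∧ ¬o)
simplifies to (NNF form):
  True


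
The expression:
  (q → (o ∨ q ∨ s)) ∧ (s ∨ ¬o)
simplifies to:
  s ∨ ¬o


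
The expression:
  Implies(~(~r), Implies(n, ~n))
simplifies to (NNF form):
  ~n | ~r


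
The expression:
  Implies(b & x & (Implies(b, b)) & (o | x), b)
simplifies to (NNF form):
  True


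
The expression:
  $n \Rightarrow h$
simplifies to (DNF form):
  $h \vee \neg n$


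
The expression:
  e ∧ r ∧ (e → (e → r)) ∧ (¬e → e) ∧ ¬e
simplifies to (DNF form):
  False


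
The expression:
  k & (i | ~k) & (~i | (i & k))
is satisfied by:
  {i: True, k: True}


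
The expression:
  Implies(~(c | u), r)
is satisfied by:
  {r: True, c: True, u: True}
  {r: True, c: True, u: False}
  {r: True, u: True, c: False}
  {r: True, u: False, c: False}
  {c: True, u: True, r: False}
  {c: True, u: False, r: False}
  {u: True, c: False, r: False}


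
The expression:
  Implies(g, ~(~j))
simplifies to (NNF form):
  j | ~g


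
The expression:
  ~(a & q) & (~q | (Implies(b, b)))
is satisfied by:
  {q: False, a: False}
  {a: True, q: False}
  {q: True, a: False}


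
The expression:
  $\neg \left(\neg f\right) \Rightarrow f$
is always true.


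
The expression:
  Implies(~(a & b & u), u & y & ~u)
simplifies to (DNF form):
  a & b & u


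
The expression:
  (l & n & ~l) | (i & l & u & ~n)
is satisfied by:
  {i: True, u: True, l: True, n: False}


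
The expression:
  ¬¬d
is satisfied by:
  {d: True}


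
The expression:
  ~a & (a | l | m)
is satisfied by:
  {m: True, l: True, a: False}
  {m: True, l: False, a: False}
  {l: True, m: False, a: False}


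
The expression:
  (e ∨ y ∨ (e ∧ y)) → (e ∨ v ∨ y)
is always true.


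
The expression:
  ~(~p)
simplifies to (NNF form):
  p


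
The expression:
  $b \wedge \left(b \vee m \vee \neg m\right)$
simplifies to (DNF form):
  $b$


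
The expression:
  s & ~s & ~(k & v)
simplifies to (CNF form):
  False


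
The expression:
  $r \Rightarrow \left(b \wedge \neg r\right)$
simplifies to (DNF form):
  $\neg r$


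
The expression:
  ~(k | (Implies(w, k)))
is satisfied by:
  {w: True, k: False}


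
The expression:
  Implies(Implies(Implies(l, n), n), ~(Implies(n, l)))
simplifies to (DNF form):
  ~l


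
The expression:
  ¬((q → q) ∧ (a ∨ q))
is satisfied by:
  {q: False, a: False}


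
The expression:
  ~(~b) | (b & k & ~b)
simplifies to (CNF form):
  b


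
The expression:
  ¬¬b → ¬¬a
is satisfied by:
  {a: True, b: False}
  {b: False, a: False}
  {b: True, a: True}


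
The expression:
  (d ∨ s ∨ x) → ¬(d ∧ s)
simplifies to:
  ¬d ∨ ¬s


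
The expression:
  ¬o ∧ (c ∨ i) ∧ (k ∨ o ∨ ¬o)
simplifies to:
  ¬o ∧ (c ∨ i)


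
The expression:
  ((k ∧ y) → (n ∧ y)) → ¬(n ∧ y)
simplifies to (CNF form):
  ¬n ∨ ¬y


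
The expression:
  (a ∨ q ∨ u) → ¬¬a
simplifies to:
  a ∨ (¬q ∧ ¬u)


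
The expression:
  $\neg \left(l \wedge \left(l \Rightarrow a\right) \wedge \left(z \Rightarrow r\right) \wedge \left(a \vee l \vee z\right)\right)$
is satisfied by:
  {z: True, l: False, a: False, r: False}
  {z: False, l: False, a: False, r: False}
  {r: True, z: True, l: False, a: False}
  {r: True, z: False, l: False, a: False}
  {a: True, z: True, l: False, r: False}
  {a: True, z: False, l: False, r: False}
  {r: True, a: True, z: True, l: False}
  {r: True, a: True, z: False, l: False}
  {l: True, z: True, r: False, a: False}
  {l: True, z: False, r: False, a: False}
  {r: True, l: True, z: True, a: False}
  {r: True, l: True, z: False, a: False}
  {a: True, l: True, z: True, r: False}


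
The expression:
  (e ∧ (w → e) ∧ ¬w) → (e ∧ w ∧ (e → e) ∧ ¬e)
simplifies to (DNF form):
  w ∨ ¬e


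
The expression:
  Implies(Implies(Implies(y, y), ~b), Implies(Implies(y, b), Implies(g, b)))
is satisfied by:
  {y: True, b: True, g: False}
  {y: True, g: False, b: False}
  {b: True, g: False, y: False}
  {b: False, g: False, y: False}
  {y: True, b: True, g: True}
  {y: True, g: True, b: False}
  {b: True, g: True, y: False}


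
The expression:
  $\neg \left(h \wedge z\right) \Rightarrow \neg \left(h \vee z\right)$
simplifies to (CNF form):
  $\left(h \vee \neg h\right) \wedge \left(h \vee \neg z\right) \wedge \left(z \vee \neg h\right) \wedge \left(z \vee \neg z\right)$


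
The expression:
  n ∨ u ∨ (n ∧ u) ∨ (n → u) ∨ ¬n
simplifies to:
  True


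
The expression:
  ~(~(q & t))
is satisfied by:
  {t: True, q: True}


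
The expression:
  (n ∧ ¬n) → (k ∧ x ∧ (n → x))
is always true.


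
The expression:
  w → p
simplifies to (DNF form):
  p ∨ ¬w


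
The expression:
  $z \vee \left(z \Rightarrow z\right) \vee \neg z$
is always true.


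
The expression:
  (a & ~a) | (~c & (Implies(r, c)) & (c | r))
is never true.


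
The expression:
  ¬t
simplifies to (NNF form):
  ¬t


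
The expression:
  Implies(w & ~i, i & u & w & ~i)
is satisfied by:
  {i: True, w: False}
  {w: False, i: False}
  {w: True, i: True}


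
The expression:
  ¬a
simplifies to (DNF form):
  ¬a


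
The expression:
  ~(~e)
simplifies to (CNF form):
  e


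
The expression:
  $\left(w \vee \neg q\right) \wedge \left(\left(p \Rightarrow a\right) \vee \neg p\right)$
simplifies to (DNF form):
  $\left(a \wedge w\right) \vee \left(a \wedge \neg q\right) \vee \left(w \wedge \neg p\right) \vee \left(\neg p \wedge \neg q\right)$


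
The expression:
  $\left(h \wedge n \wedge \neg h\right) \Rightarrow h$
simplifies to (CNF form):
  $\text{True}$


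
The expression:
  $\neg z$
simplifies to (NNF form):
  $\neg z$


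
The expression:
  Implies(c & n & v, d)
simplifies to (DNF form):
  d | ~c | ~n | ~v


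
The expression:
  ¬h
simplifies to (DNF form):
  ¬h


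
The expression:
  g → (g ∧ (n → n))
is always true.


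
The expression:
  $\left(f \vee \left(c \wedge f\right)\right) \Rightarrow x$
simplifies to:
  $x \vee \neg f$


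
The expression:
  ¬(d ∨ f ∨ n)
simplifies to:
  ¬d ∧ ¬f ∧ ¬n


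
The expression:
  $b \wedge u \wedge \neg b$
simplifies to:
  $\text{False}$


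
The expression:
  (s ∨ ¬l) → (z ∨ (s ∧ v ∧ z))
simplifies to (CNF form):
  (l ∨ z) ∧ (z ∨ ¬s)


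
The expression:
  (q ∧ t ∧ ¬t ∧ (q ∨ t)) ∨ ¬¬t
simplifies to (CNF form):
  t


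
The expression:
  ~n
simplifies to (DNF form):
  ~n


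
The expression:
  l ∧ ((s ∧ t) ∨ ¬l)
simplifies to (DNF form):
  l ∧ s ∧ t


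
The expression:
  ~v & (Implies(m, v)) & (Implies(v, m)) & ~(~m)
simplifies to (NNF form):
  False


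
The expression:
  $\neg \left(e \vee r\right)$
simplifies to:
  $\neg e \wedge \neg r$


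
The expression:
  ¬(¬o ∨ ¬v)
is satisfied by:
  {o: True, v: True}


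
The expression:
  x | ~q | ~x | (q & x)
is always true.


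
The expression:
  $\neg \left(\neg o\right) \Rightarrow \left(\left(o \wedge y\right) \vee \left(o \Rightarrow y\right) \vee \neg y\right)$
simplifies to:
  $\text{True}$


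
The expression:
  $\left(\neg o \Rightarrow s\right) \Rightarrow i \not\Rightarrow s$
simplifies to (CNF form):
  $\neg s \wedge \left(i \vee \neg o\right)$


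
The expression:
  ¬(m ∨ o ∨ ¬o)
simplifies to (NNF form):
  False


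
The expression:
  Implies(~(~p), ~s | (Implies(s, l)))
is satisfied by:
  {l: True, s: False, p: False}
  {s: False, p: False, l: False}
  {p: True, l: True, s: False}
  {p: True, s: False, l: False}
  {l: True, s: True, p: False}
  {s: True, l: False, p: False}
  {p: True, s: True, l: True}


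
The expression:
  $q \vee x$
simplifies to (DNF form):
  $q \vee x$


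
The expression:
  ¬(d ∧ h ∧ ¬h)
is always true.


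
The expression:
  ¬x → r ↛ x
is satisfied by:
  {r: True, x: True}
  {r: True, x: False}
  {x: True, r: False}


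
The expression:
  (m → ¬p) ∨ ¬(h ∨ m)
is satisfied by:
  {p: False, m: False}
  {m: True, p: False}
  {p: True, m: False}


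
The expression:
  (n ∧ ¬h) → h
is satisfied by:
  {h: True, n: False}
  {n: False, h: False}
  {n: True, h: True}


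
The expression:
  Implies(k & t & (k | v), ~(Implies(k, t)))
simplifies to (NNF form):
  ~k | ~t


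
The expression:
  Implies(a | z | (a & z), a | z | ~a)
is always true.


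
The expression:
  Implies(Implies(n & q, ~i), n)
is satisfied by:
  {n: True}


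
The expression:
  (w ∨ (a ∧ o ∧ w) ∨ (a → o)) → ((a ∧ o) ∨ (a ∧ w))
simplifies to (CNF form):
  a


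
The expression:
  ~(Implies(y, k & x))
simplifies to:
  y & (~k | ~x)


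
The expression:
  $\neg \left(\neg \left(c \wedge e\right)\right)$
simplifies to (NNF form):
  $c \wedge e$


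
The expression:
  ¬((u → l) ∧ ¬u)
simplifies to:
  u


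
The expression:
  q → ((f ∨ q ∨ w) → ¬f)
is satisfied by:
  {q: False, f: False}
  {f: True, q: False}
  {q: True, f: False}


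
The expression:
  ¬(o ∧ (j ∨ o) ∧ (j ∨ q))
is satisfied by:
  {q: False, o: False, j: False}
  {j: True, q: False, o: False}
  {q: True, j: False, o: False}
  {j: True, q: True, o: False}
  {o: True, j: False, q: False}


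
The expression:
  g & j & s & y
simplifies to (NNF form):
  g & j & s & y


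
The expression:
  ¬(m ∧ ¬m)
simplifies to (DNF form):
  True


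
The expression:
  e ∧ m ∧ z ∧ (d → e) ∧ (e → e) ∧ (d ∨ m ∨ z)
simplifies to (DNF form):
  e ∧ m ∧ z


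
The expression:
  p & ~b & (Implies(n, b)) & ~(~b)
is never true.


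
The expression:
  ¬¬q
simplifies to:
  q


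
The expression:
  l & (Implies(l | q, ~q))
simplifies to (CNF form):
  l & ~q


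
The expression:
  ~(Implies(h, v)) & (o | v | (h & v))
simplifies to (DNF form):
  h & o & ~v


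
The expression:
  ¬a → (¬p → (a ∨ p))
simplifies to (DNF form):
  a ∨ p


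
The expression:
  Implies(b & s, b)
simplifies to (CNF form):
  True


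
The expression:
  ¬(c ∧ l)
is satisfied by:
  {l: False, c: False}
  {c: True, l: False}
  {l: True, c: False}


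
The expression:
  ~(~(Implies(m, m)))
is always true.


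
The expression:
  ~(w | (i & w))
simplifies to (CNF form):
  ~w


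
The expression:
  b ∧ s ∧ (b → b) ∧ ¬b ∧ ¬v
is never true.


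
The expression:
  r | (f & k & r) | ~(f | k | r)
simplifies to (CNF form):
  (r | ~f) & (r | ~k)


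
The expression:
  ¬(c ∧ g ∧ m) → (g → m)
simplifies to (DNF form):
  m ∨ ¬g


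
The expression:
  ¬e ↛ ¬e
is never true.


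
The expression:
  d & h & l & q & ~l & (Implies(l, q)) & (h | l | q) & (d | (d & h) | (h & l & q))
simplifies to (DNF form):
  False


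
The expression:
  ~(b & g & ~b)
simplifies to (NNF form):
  True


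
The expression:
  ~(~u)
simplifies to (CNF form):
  u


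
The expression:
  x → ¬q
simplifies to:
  ¬q ∨ ¬x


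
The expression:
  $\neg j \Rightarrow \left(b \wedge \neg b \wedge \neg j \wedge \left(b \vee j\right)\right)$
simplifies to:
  $j$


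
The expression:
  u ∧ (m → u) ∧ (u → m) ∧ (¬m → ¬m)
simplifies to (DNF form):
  m ∧ u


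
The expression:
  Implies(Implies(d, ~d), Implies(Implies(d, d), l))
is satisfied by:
  {d: True, l: True}
  {d: True, l: False}
  {l: True, d: False}


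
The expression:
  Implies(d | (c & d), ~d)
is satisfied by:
  {d: False}


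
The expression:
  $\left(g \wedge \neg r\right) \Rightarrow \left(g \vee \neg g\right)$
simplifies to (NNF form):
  $\text{True}$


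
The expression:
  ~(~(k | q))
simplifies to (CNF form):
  k | q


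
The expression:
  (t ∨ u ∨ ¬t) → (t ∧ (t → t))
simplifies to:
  t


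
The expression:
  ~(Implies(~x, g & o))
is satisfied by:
  {x: False, g: False, o: False}
  {o: True, x: False, g: False}
  {g: True, x: False, o: False}


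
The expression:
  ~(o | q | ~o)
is never true.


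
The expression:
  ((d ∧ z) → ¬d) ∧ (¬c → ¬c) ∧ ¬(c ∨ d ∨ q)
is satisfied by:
  {q: False, d: False, c: False}


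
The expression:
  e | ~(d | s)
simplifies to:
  e | (~d & ~s)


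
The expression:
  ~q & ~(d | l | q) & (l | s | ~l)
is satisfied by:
  {q: False, d: False, l: False}


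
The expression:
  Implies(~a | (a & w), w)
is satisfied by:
  {a: True, w: True}
  {a: True, w: False}
  {w: True, a: False}


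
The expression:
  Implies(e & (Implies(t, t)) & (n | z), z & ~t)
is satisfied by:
  {t: False, n: False, e: False, z: False}
  {z: True, t: False, n: False, e: False}
  {n: True, z: False, t: False, e: False}
  {z: True, n: True, t: False, e: False}
  {t: True, z: False, n: False, e: False}
  {z: True, t: True, n: False, e: False}
  {n: True, t: True, z: False, e: False}
  {z: True, n: True, t: True, e: False}
  {e: True, z: False, t: False, n: False}
  {e: True, z: True, t: False, n: False}
  {e: True, z: True, n: True, t: False}
  {e: True, t: True, z: False, n: False}


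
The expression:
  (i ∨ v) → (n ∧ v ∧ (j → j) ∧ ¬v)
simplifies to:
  ¬i ∧ ¬v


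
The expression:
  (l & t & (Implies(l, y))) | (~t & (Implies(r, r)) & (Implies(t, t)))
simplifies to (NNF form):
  ~t | (l & y)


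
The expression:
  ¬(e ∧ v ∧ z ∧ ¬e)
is always true.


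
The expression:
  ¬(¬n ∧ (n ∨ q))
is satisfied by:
  {n: True, q: False}
  {q: False, n: False}
  {q: True, n: True}


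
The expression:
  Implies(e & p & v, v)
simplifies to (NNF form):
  True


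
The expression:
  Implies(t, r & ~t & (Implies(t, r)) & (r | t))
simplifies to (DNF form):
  ~t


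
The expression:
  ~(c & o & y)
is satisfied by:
  {c: False, o: False, y: False}
  {y: True, c: False, o: False}
  {o: True, c: False, y: False}
  {y: True, o: True, c: False}
  {c: True, y: False, o: False}
  {y: True, c: True, o: False}
  {o: True, c: True, y: False}


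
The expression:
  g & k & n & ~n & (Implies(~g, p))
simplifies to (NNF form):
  False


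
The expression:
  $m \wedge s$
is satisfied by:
  {m: True, s: True}


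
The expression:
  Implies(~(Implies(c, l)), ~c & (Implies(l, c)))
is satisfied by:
  {l: True, c: False}
  {c: False, l: False}
  {c: True, l: True}


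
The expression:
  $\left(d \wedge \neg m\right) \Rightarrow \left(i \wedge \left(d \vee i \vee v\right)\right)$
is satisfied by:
  {i: True, m: True, d: False}
  {i: True, m: False, d: False}
  {m: True, i: False, d: False}
  {i: False, m: False, d: False}
  {i: True, d: True, m: True}
  {i: True, d: True, m: False}
  {d: True, m: True, i: False}


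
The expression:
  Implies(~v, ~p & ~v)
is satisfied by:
  {v: True, p: False}
  {p: False, v: False}
  {p: True, v: True}


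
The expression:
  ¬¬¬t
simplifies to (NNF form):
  ¬t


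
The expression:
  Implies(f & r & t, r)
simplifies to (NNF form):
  True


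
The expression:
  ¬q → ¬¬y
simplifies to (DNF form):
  q ∨ y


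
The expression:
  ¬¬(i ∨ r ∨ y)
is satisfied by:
  {i: True, y: True, r: True}
  {i: True, y: True, r: False}
  {i: True, r: True, y: False}
  {i: True, r: False, y: False}
  {y: True, r: True, i: False}
  {y: True, r: False, i: False}
  {r: True, y: False, i: False}


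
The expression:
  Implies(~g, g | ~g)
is always true.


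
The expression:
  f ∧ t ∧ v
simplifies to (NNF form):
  f ∧ t ∧ v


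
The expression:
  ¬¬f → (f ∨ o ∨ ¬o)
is always true.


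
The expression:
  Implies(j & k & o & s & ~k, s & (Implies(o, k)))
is always true.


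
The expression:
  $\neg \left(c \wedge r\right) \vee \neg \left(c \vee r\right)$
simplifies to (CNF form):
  $\neg c \vee \neg r$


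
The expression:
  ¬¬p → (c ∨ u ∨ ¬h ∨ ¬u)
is always true.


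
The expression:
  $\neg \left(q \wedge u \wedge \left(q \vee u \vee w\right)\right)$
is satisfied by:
  {u: False, q: False}
  {q: True, u: False}
  {u: True, q: False}


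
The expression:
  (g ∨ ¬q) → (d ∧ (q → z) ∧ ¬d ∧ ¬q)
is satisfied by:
  {q: True, g: False}


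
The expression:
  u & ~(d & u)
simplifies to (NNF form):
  u & ~d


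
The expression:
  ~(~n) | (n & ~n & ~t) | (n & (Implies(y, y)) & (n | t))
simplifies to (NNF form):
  n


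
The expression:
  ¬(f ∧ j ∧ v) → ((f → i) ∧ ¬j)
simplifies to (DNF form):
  (i ∧ ¬j) ∨ (¬f ∧ ¬j) ∨ (f ∧ j ∧ v)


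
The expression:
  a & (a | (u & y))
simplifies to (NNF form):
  a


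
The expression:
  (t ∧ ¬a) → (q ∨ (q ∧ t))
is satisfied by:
  {a: True, q: True, t: False}
  {a: True, t: False, q: False}
  {q: True, t: False, a: False}
  {q: False, t: False, a: False}
  {a: True, q: True, t: True}
  {a: True, t: True, q: False}
  {q: True, t: True, a: False}


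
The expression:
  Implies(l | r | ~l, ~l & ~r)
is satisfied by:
  {r: False, l: False}


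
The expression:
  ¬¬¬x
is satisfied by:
  {x: False}


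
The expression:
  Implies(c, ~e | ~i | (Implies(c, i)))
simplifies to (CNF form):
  True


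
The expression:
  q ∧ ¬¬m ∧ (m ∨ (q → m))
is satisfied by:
  {m: True, q: True}


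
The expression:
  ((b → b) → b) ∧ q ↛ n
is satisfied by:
  {b: True, q: True, n: False}


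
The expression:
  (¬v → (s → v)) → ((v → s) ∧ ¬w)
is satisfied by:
  {s: True, w: False, v: False}
  {s: False, w: False, v: False}
  {v: True, s: True, w: False}
  {w: True, s: True, v: False}


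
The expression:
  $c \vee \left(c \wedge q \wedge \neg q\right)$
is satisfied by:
  {c: True}


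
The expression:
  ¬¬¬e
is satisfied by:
  {e: False}


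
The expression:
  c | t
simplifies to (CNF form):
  c | t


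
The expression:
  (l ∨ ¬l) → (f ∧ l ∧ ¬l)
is never true.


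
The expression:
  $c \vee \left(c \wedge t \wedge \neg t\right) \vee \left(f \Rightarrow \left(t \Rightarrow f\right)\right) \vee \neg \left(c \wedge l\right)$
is always true.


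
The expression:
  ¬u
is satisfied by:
  {u: False}


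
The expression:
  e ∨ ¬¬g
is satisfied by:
  {e: True, g: True}
  {e: True, g: False}
  {g: True, e: False}


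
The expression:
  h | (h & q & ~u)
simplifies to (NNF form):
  h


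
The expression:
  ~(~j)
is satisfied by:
  {j: True}


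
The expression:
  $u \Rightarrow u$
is always true.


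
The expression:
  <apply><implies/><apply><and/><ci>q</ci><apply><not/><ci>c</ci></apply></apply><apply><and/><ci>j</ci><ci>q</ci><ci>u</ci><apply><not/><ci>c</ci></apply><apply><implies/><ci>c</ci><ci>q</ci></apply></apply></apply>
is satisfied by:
  {c: True, j: True, u: True, q: False}
  {c: True, j: True, u: False, q: False}
  {c: True, u: True, j: False, q: False}
  {c: True, u: False, j: False, q: False}
  {j: True, u: True, c: False, q: False}
  {j: True, c: False, u: False, q: False}
  {j: False, u: True, c: False, q: False}
  {j: False, c: False, u: False, q: False}
  {c: True, q: True, j: True, u: True}
  {c: True, q: True, j: True, u: False}
  {c: True, q: True, u: True, j: False}
  {c: True, q: True, u: False, j: False}
  {q: True, j: True, u: True, c: False}


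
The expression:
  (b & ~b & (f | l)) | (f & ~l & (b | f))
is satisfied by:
  {f: True, l: False}


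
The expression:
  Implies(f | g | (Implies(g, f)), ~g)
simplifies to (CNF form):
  ~g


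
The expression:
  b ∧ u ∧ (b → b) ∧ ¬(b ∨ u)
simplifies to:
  False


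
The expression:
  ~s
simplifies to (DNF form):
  ~s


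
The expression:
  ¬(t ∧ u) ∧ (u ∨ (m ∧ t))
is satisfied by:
  {u: True, m: True, t: False}
  {u: True, m: False, t: False}
  {t: True, m: True, u: False}
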